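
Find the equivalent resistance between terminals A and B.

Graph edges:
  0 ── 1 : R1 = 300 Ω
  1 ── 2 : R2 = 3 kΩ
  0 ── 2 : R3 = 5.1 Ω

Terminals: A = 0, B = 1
Reduce the network between node 0 (A) and node 1 (B) by series/parallel combination:
  Rs1 = R3 + R2 (series, joined only at node 2) = 5.1 + 3000 = 3005 Ω
  Rp1 = R1 ‖ Rs1 (parallel, both between nodes 0 and 1) = 1/(1/300 + 1/3005) = 272.8 Ω
R_eq = 272.8 Ω

Final answer: 272.8 Ω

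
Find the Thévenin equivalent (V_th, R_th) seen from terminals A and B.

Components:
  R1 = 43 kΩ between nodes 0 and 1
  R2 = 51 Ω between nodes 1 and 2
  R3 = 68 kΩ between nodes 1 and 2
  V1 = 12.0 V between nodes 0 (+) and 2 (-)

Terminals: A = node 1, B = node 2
Step 1 — V_th is the open-circuit voltage V_A - V_B (nothing connected across the terminals).
Nodal analysis, taking node 2 as the 0 V reference.
Source V1 fixes V_0 = 12 V.
KCL at each unknown node (sum of currents leaving = 0; resistances in Ω):
  Node 1: (V_1 - 12)/43000 + (V_1 - 0)/51 + (V_1 - 0)/68000 = 0
Collecting terms: 0.01965 × V_1 = 0.0002791  =>  V_1 = 0.01421 V
V_th = V_1 - V_2 = 0.01421 - 0 = 0.01421 V
Step 2 — R_th: zero the source — replace V1 by a short circuit (node 2 merges into node 0) — and find the resistance seen between A (node 1) and B (node 0).
Reduce the network between node 1 (A) and node 0 (B) by series/parallel combination:
  Rp1 = R1 ‖ R2 ‖ R3 (parallel, all between nodes 0 and 1) = 1/(1/43000 + 1/51 + 1/68000) = 50.9 Ω
R_th = 50.9 Ω

Final answer: V_th = 0.01421 V, R_th = 50.9 Ω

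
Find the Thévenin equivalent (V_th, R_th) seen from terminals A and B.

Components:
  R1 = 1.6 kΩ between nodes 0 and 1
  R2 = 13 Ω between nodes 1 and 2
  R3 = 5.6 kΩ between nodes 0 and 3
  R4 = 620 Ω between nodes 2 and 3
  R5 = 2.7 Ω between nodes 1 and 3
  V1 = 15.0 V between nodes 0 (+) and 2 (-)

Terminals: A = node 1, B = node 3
Step 1 — V_th is the open-circuit voltage V_A - V_B (nothing connected across the terminals).
Nodal analysis, taking node 2 as the 0 V reference.
Source V1 fixes V_0 = 15 V.
KCL at each unknown node (sum of currents leaving = 0; resistances in Ω):
  Node 1: (V_1 - 15)/1600 + (V_1 - 0)/13 + (V_1 - V_3)/2.7 = 0
  Node 3: (V_3 - 15)/5600 + (V_3 - 0)/620 + (V_3 - V_1)/2.7 = 0
Collecting terms (coefficients in siemens):
  0.4479·V_1 - 0.3704·V_3 = 0.009375
  0.3722·V_3 - 0.3704·V_1 = 0.002679
Determinant D = (0.4479)(0.3722) - (-0.3704)(-0.3704) = 0.02952
V_1 = [(0.009375)(0.3722) - (-0.3704)(0.002679)]/D = 0.1518 V
V_3 = [(0.4479)(0.002679) - (0.009375)(-0.3704)]/D = 0.1582 V
V_th = V_1 - V_3 = 0.1518 - 0.1582 = -0.006467 V
Step 2 — R_th: zero the source — replace V1 by a short circuit (node 2 merges into node 0) — and find the resistance seen between A (node 1) and B (node 3).
Reduce the network between node 1 (A) and node 3 (B) by series/parallel combination:
  Rp1 = R1 ‖ R2 (parallel, both between nodes 0 and 1) = 1/(1/1600 + 1/13) = 12.9 Ω
  Rp2 = R3 ‖ R4 (parallel, both between nodes 0 and 3) = 1/(1/5600 + 1/620) = 558.2 Ω
  Rs1 = Rp1 + Rp2 (series, joined only at node 0) = 12.9 + 558.2 = 571.1 Ω
  Rp3 = R5 ‖ Rs1 (parallel, both between nodes 1 and 3) = 1/(1/2.7 + 1/571.1) = 2.687 Ω
R_th = 2.687 Ω

Final answer: V_th = -0.006467 V, R_th = 2.687 Ω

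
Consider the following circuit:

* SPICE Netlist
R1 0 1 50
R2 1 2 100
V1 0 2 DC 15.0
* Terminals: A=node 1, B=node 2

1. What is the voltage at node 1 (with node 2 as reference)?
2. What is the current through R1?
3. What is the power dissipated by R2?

Nodal analysis, taking node 2 as the 0 V reference.
Source V1 fixes V_0 = 15 V.
KCL at each unknown node (sum of currents leaving = 0; resistances in Ω):
  Node 1: (V_1 - 15)/50 + (V_1 - 0)/100 = 0
Collecting terms: 0.03 × V_1 = 0.3  =>  V_1 = 10 V
Part 1:
  Read off the nodal solution: V_1 = 10 V
Part 2:
  I_R1 = (V_0 - V_1)/R1 = (15 - 10)/50 = 0.1 A
  Magnitude: I_R1 = 0.1 A
Part 3:
  I_R2 = (V_1 - V_2)/R2 = (10 - 0)/100 = 0.1 A
  P_R2 = I_R2² × R2 = (0.1)² × 100 = 1 W

Final answers:
1. V_1 = 10 V
2. I_R1 = 0.1 A
3. P_R2 = 1 W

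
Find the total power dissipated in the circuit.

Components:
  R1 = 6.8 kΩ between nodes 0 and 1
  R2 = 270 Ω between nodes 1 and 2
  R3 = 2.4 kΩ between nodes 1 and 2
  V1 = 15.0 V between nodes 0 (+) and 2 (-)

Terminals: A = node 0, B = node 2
Nodal analysis, taking node 2 as the 0 V reference.
Source V1 fixes V_0 = 15 V.
KCL at each unknown node (sum of currents leaving = 0; resistances in Ω):
  Node 1: (V_1 - 15)/6800 + (V_1 - 0)/270 + (V_1 - 0)/2400 = 0
Collecting terms: 0.004267 × V_1 = 0.002206  =>  V_1 = 0.5169 V
Power in each resistor, P = (ΔV)²/R:
  P_R1 = (15 - 0.5169)²/6800 = 0.03085 W
  P_R2 = (0.5169 - 0)²/270 = 0.0009896 W
  P_R3 = (0.5169 - 0)²/2400 = 0.0001113 W
P_total = P_R1 + P_R2 + P_R3 = 0.03195 W

Final answer: 0.03195 W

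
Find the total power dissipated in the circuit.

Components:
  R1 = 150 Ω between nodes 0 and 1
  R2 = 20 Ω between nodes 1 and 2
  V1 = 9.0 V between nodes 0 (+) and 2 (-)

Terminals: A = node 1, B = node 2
Nodal analysis, taking node 2 as the 0 V reference.
Source V1 fixes V_0 = 9 V.
KCL at each unknown node (sum of currents leaving = 0; resistances in Ω):
  Node 1: (V_1 - 9)/150 + (V_1 - 0)/20 = 0
Collecting terms: 0.05667 × V_1 = 0.06  =>  V_1 = 1.059 V
Power in each resistor, P = (ΔV)²/R:
  P_R1 = (9 - 1.059)²/150 = 0.4204 W
  P_R2 = (1.059 - 0)²/20 = 0.05606 W
P_total = P_R1 + P_R2 = 0.4765 W

Final answer: 0.4765 W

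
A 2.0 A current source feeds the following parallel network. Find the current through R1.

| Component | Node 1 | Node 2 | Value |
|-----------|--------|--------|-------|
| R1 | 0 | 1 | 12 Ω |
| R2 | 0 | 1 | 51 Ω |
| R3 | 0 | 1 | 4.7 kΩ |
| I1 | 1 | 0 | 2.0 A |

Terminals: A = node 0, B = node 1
All resistors sit directly between nodes 0 and 1, so they are in parallel and share one voltage V; the full source current 2 A splits among them.
1/R_par = 1/12 + 1/51 + 1/4700 = 0.1032 S  =>  R_par = 9.694 Ω
V = I × R_par = 2 × 9.694 = 19.39 V
I_R1 = V/R1 = 19.39/12 = 1.616 A

Final answer: 1.616 A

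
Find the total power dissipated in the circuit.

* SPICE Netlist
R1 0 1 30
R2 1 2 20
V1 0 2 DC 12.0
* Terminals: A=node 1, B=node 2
Nodal analysis, taking node 2 as the 0 V reference.
Source V1 fixes V_0 = 12 V.
KCL at each unknown node (sum of currents leaving = 0; resistances in Ω):
  Node 1: (V_1 - 12)/30 + (V_1 - 0)/20 = 0
Collecting terms: 0.08333 × V_1 = 0.4  =>  V_1 = 4.8 V
Power in each resistor, P = (ΔV)²/R:
  P_R1 = (12 - 4.8)²/30 = 1.728 W
  P_R2 = (4.8 - 0)²/20 = 1.152 W
P_total = P_R1 + P_R2 = 2.88 W

Final answer: 2.88 W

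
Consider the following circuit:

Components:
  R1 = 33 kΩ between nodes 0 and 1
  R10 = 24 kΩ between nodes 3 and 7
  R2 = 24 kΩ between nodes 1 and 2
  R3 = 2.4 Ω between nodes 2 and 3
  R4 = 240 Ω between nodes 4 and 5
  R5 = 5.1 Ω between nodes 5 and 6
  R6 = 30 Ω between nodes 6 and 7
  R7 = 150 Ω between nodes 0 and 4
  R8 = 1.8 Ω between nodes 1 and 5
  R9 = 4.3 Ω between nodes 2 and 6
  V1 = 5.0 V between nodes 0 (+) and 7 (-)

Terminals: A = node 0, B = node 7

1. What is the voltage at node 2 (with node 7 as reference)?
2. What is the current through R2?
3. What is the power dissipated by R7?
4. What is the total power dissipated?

Nodal analysis, taking node 7 as the 0 V reference.
Source V1 fixes V_0 = 5 V.
KCL at each unknown node (sum of currents leaving = 0; resistances in Ω):
  Node 1: (V_1 - 5)/33000 + (V_1 - V_2)/24000 + (V_1 - V_5)/1.8 = 0
  Node 2: (V_2 - V_1)/24000 + (V_2 - V_3)/2.4 + (V_2 - V_6)/4.3 = 0
  Node 3: (V_3 - V_2)/2.4 + (V_3 - 0)/24000 = 0
  Node 4: (V_4 - V_5)/240 + (V_4 - 5)/150 = 0
  Node 5: (V_5 - V_4)/240 + (V_5 - V_6)/5.1 + (V_5 - V_1)/1.8 = 0
  Node 6: (V_6 - V_5)/5.1 + (V_6 - 0)/30 + (V_6 - V_2)/4.3 = 0
Collecting terms (coefficients in siemens):
  0.5556·V_1 - 0.00004167·V_2 - 0.5556·V_5 = 0.0001515
  0.6493·V_2 - 0.00004167·V_1 - 0.4167·V_3 - 0.2326·V_6 = 0
  0.4167·V_3 - 0.4167·V_2 = 0
  0.01083·V_4 - 0.004167·V_5 = 0.03333
  0.7558·V_5 - 0.5556·V_1 - 0.004167·V_4 - 0.1961·V_6 = 0
  0.462·V_6 - 0.2326·V_2 - 0.1961·V_5 = 0
Solving these 6 simultaneous equations (Gaussian elimination) gives:
  V_1 = 0.4171 V, V_2 = 0.3562 V, V_3 = 0.3562 V, V_4 = 3.237 V
  V_5 = 0.4169 V, V_6 = 0.3563 V
Part 1:
  Read off the nodal solution: V_2 = 0.3562 V
Part 2:
  I_R2 = (V_1 - V_2)/R2 = (0.4171 - 0.3562)/24000 = 0.000002539 A
  Magnitude: I_R2 = 0.000002539 A
Part 3:
  I_R7 = (V_0 - V_4)/R7 = (5 - 3.237)/150 = 0.01175 A
  P_R7 = I_R7² × R7 = (0.01175)² × 150 = 0.02071 W
Part 4:
  Power in each resistor, P = (ΔV)²/R:
    P_R1 = (5 - 0.4171)²/33000 = 0.0006364 W
    P_R2 = (0.4171 - 0.3562)²/24000 = 0.0000001547 W
    P_R3 = (0.3562 - 0.3562)²/2.4 = 0.0000000005286 W
    P_R4 = (3.237 - 0.4169)²/240 = 0.03314 W
    P_R5 = (0.4169 - 0.3563)²/5.1 = 0.0007207 W
    P_R6 = (0.3563 - 0)²/30 = 0.004231 W
    P_R7 = (5 - 3.237)²/150 = 0.02071 W
    P_R8 = (0.4171 - 0.4169)²/1.8 = 0.00000003346 W
    P_R9 = (0.3562 - 0.3563)²/4.3 = 0.0000000006508 W
    P_R10 = (0.3562 - 0)²/24000 = 0.000005286 W
  P_total = P_R1 + P_R2 + P_R3 + P_R4 + P_R5 + P_R6 + P_R7 + P_R8 + P_R9 + P_R10 = 0.05945 W

Final answers:
1. V_2 = 0.3562 V
2. I_R2 = 2.539e-06 A
3. P_R7 = 0.02071 W
4. P_total = 0.05945 W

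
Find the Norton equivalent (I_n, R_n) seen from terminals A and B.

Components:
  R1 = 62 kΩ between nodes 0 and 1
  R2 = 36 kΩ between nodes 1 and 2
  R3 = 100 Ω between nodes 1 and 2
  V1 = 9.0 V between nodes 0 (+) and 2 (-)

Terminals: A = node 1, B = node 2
Find the Thévenin equivalent first; then I_n = V_th/R_th and R_n = R_th.
Step 1 — V_th is the open-circuit voltage V_A - V_B (nothing connected across the terminals).
Nodal analysis, taking node 2 as the 0 V reference.
Source V1 fixes V_0 = 9 V.
KCL at each unknown node (sum of currents leaving = 0; resistances in Ω):
  Node 1: (V_1 - 9)/62000 + (V_1 - 0)/36000 + (V_1 - 0)/100 = 0
Collecting terms: 0.01004 × V_1 = 0.0001452  =>  V_1 = 0.01445 V
V_th = V_1 - V_2 = 0.01445 - 0 = 0.01445 V
Step 2 — R_th: zero the source — replace V1 by a short circuit (node 2 merges into node 0) — and find the resistance seen between A (node 1) and B (node 0).
Reduce the network between node 1 (A) and node 0 (B) by series/parallel combination:
  Rp1 = R1 ‖ R2 ‖ R3 (parallel, all between nodes 0 and 1) = 1/(1/62000 + 1/36000 + 1/100) = 99.56 Ω
R_th = 99.56 Ω
I_n = V_th/R_th = 0.01445/99.56 = 0.0001452 A, and R_n = R_th = 99.56 Ω

Final answer: I_n = 0.0001452 A, R_n = 99.56 Ω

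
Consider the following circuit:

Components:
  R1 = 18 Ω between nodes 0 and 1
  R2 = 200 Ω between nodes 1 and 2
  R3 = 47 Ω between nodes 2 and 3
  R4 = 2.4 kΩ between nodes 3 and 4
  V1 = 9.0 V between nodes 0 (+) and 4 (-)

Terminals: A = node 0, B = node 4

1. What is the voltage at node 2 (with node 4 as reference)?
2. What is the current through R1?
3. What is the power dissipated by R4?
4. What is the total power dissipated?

Nodal analysis, taking node 4 as the 0 V reference.
Source V1 fixes V_0 = 9 V.
KCL at each unknown node (sum of currents leaving = 0; resistances in Ω):
  Node 1: (V_1 - 9)/18 + (V_1 - V_2)/200 = 0
  Node 2: (V_2 - V_1)/200 + (V_2 - V_3)/47 = 0
  Node 3: (V_3 - V_2)/47 + (V_3 - 0)/2400 = 0
Collecting terms (coefficients in siemens):
  0.06056·V_1 - 0.005·V_2 = 0.5
  0.02628·V_2 - 0.005·V_1 - 0.02128·V_3 = 0
  0.02169·V_3 - 0.02128·V_2 = 0
Solving these 3 simultaneous equations (Gaussian elimination) gives:
  V_1 = 8.939 V, V_2 = 8.264 V, V_3 = 8.105 V
Part 1:
  Read off the nodal solution: V_2 = 8.264 V
Part 2:
  I_R1 = (V_0 - V_1)/R1 = (9 - 8.939)/18 = 0.003377 A
  Magnitude: I_R1 = 0.003377 A
Part 3:
  I_R4 = (V_3 - V_4)/R4 = (8.105 - 0)/2400 = 0.003377 A
  P_R4 = I_R4² × R4 = (0.003377)² × 2400 = 0.02737 W
Part 4:
  Power in each resistor, P = (ΔV)²/R:
    P_R1 = (9 - 8.939)²/18 = 0.0002053 W
    P_R2 = (8.939 - 8.264)²/200 = 0.002281 W
    P_R3 = (8.264 - 8.105)²/47 = 0.000536 W
    P_R4 = (8.105 - 0)²/2400 = 0.02737 W
  P_total = P_R1 + P_R2 + P_R3 + P_R4 = 0.03039 W

Final answers:
1. V_2 = 8.264 V
2. I_R1 = 0.003377 A
3. P_R4 = 0.02737 W
4. P_total = 0.03039 W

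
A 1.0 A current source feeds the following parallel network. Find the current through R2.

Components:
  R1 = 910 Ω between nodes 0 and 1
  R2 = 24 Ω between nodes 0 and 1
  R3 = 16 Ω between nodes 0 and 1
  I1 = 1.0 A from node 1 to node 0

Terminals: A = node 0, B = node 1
All resistors sit directly between nodes 0 and 1, so they are in parallel and share one voltage V; the full source current 1 A splits among them.
1/R_par = 1/910 + 1/24 + 1/16 = 0.1053 S  =>  R_par = 9.5 Ω
V = I × R_par = 1 × 9.5 = 9.5 V
I_R2 = V/R2 = 9.5/24 = 0.3958 A

Final answer: 0.3958 A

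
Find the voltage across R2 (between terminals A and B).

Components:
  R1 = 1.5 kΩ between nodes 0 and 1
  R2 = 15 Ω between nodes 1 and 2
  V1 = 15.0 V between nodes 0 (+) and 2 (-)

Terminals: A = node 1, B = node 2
R1 and R2 are in series across V1 (node 0 → node 1 → node 2), and the output A–B is taken across R2, so this is a voltage divider.
Series current: I = V1/(R1 + R2) = 15/(1500 + 15) = 15/1515 = 0.009901 A
V_R2 = I × R2 = V1 × R2/(R1 + R2) = 15 × 15/1515 = 0.1485 V

Final answer: 0.1485 V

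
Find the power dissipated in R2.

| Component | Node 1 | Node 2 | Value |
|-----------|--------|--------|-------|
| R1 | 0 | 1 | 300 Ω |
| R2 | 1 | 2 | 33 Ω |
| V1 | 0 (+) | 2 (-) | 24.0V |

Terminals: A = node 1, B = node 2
Nodal analysis, taking node 2 as the 0 V reference.
Source V1 fixes V_0 = 24 V.
KCL at each unknown node (sum of currents leaving = 0; resistances in Ω):
  Node 1: (V_1 - 24)/300 + (V_1 - 0)/33 = 0
Collecting terms: 0.03364 × V_1 = 0.08  =>  V_1 = 2.378 V
I_R2 = (V_1 - V_2)/R2 = (2.378 - 0)/33 = 0.07207 A
P_R2 = I_R2² × R2 = (0.07207)² × 33 = 0.1714 W

Final answer: 0.1714 W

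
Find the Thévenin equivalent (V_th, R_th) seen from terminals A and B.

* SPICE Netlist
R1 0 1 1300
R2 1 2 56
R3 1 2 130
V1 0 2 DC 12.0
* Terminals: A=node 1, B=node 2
Step 1 — V_th is the open-circuit voltage V_A - V_B (nothing connected across the terminals).
Nodal analysis, taking node 2 as the 0 V reference.
Source V1 fixes V_0 = 12 V.
KCL at each unknown node (sum of currents leaving = 0; resistances in Ω):
  Node 1: (V_1 - 12)/1300 + (V_1 - 0)/56 + (V_1 - 0)/130 = 0
Collecting terms: 0.02632 × V_1 = 0.009231  =>  V_1 = 0.3507 V
V_th = V_1 - V_2 = 0.3507 - 0 = 0.3507 V
Step 2 — R_th: zero the source — replace V1 by a short circuit (node 2 merges into node 0) — and find the resistance seen between A (node 1) and B (node 0).
Reduce the network between node 1 (A) and node 0 (B) by series/parallel combination:
  Rp1 = R1 ‖ R2 ‖ R3 (parallel, all between nodes 0 and 1) = 1/(1/1300 + 1/56 + 1/130) = 38 Ω
R_th = 38 Ω

Final answer: V_th = 0.3507 V, R_th = 38 Ω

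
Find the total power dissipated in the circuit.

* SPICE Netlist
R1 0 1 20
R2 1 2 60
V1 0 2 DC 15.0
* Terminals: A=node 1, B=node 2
Nodal analysis, taking node 2 as the 0 V reference.
Source V1 fixes V_0 = 15 V.
KCL at each unknown node (sum of currents leaving = 0; resistances in Ω):
  Node 1: (V_1 - 15)/20 + (V_1 - 0)/60 = 0
Collecting terms: 0.06667 × V_1 = 0.75  =>  V_1 = 11.25 V
Power in each resistor, P = (ΔV)²/R:
  P_R1 = (15 - 11.25)²/20 = 0.7031 W
  P_R2 = (11.25 - 0)²/60 = 2.109 W
P_total = P_R1 + P_R2 = 2.812 W

Final answer: 2.812 W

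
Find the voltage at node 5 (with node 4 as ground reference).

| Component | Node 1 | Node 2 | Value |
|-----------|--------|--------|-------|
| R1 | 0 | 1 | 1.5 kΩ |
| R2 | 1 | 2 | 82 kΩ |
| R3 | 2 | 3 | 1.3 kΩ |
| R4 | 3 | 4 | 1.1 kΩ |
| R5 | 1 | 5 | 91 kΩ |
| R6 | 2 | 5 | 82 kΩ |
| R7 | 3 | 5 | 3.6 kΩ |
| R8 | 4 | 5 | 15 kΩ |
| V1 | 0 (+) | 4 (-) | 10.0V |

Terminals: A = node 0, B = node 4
Nodal analysis, taking node 4 as the 0 V reference.
Source V1 fixes V_0 = 10 V.
KCL at each unknown node (sum of currents leaving = 0; resistances in Ω):
  Node 1: (V_1 - 10)/1500 + (V_1 - V_2)/82000 + (V_1 - V_5)/91000 = 0
  Node 2: (V_2 - V_1)/82000 + (V_2 - V_3)/1300 + (V_2 - V_5)/82000 = 0
  Node 3: (V_3 - V_2)/1300 + (V_3 - 0)/1100 + (V_3 - V_5)/3600 = 0
  Node 5: (V_5 - V_1)/91000 + (V_5 - V_2)/82000 + (V_5 - V_3)/3600 + (V_5 - 0)/15000 = 0
Collecting terms (coefficients in siemens):
  0.0006899·V_1 - 0.0000122·V_2 - 0.00001099·V_5 = 0.006667
  0.0007936·V_2 - 0.0000122·V_1 - 0.0007692·V_3 - 0.0000122·V_5 = 0
  0.001956·V_3 - 0.0007692·V_2 - 0.0002778·V_5 = 0
  0.0003676·V_5 - 0.00001099·V_1 - 0.0000122·V_2 - 0.0002778·V_3 = 0
Solving these 4 simultaneous equations (Gaussian elimination) gives:
  V_1 = 9.677 V, V_2 = 0.3527 V, V_3 = 0.2032 V, V_5 = 0.4545 V
The requested potential is V_5 = 0.4545 V.

Final answer: V_5 = 0.4545 V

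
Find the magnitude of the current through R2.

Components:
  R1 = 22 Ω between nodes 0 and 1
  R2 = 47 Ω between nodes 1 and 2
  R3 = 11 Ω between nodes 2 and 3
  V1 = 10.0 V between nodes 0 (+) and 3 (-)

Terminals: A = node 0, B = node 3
Nodal analysis, taking node 3 as the 0 V reference.
Source V1 fixes V_0 = 10 V.
KCL at each unknown node (sum of currents leaving = 0; resistances in Ω):
  Node 1: (V_1 - 10)/22 + (V_1 - V_2)/47 = 0
  Node 2: (V_2 - V_1)/47 + (V_2 - 0)/11 = 0
Collecting terms (coefficients in siemens):
  0.06673·V_1 - 0.02128·V_2 = 0.4545
  0.1122·V_2 - 0.02128·V_1 = 0
Determinant D = (0.06673)(0.1122) - (-0.02128)(-0.02128) = 0.007034
V_1 = [(0.4545)(0.1122) - (-0.02128)(0)]/D = 7.25 V
V_2 = [(0.06673)(0) - (0.4545)(-0.02128)]/D = 1.375 V
I_R2 = (V_1 - V_2)/R2 = (7.25 - 1.375)/47 = 0.125 A
|I_R2| = 0.125 A

Final answer: |I_R2| = 0.125 A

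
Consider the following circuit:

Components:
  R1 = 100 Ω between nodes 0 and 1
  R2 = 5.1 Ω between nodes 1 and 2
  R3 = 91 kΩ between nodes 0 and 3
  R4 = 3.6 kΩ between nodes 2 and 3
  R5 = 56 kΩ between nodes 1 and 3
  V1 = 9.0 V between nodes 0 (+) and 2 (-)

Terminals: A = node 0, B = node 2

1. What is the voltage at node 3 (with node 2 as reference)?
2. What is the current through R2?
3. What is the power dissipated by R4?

Nodal analysis, taking node 2 as the 0 V reference.
Source V1 fixes V_0 = 9 V.
KCL at each unknown node (sum of currents leaving = 0; resistances in Ω):
  Node 1: (V_1 - 9)/100 + (V_1 - 0)/5.1 + (V_1 - V_3)/56000 = 0
  Node 3: (V_3 - 9)/91000 + (V_3 - 0)/3600 + (V_3 - V_1)/56000 = 0
Collecting terms (coefficients in siemens):
  0.2061·V_1 - 0.00001786·V_3 = 0.09
  0.0003066·V_3 - 0.00001786·V_1 = 0.0000989
Determinant D = (0.2061)(0.0003066) - (-0.00001786)(-0.00001786) = 0.00006319
V_1 = [(0.09)(0.0003066) - (-0.00001786)(0.0000989)]/D = 0.4367 V
V_3 = [(0.2061)(0.0000989) - (0.09)(-0.00001786)]/D = 0.348 V
Part 1:
  Read off the nodal solution: V_3 = 0.348 V
Part 2:
  I_R2 = (V_1 - V_2)/R2 = (0.4367 - 0)/5.1 = 0.08563 A
  Magnitude: I_R2 = 0.08563 A
Part 3:
  I_R4 = (V_2 - V_3)/R4 = (0 - 0.348)/3600 = -0.00009666 A
  P_R4 = I_R4² × R4 = (-0.00009666)² × 3600 = 0.00003364 W

Final answers:
1. V_3 = 0.348 V
2. I_R2 = 0.08563 A
3. P_R4 = 3.364e-05 W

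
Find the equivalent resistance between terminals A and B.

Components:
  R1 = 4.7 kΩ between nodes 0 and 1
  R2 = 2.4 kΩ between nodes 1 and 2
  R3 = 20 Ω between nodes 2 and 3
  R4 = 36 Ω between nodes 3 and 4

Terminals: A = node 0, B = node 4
Reduce the network between node 0 (A) and node 4 (B) by series/parallel combination:
  Rs1 = R1 + R2 (series, joined only at node 1) = 4700 + 2400 = 7100 Ω
  Rs2 = R3 + Rs1 (series, joined only at node 2) = 20 + 7100 = 7120 Ω
  Rs3 = R4 + Rs2 (series, joined only at node 3) = 36 + 7120 = 7156 Ω
R_eq = 7.156 kΩ

Final answer: 7.156 kΩ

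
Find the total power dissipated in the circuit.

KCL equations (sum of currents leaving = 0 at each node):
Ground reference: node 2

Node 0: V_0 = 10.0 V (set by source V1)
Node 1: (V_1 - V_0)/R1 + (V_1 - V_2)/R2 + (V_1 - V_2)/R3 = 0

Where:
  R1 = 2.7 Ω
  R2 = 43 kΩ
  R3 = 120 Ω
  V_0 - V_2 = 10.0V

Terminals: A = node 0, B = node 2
Nodal analysis, taking node 2 as the 0 V reference.
Source V1 fixes V_0 = 10 V.
KCL at each unknown node (sum of currents leaving = 0; resistances in Ω):
  Node 1: (V_1 - 10)/2.7 + (V_1 - 0)/43000 + (V_1 - 0)/120 = 0
Collecting terms: 0.3787 × V_1 = 3.704  =>  V_1 = 9.779 V
Power in each resistor, P = (ΔV)²/R:
  P_R1 = (10 - 9.779)²/2.7 = 0.01803 W
  P_R2 = (9.779 - 0)²/43000 = 0.002224 W
  P_R3 = (9.779 - 0)²/120 = 0.797 W
P_total = P_R1 + P_R2 + P_R3 = 0.8172 W

Final answer: 0.8172 W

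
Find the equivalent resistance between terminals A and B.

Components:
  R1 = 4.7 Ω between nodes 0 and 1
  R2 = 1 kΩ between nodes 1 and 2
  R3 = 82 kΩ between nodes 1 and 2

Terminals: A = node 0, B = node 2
Reduce the network between node 0 (A) and node 2 (B) by series/parallel combination:
  Rp1 = R2 ‖ R3 (parallel, both between nodes 1 and 2) = 1/(1/1000 + 1/82000) = 988 Ω
  Rs1 = R1 + Rp1 (series, joined only at node 1) = 4.7 + 988 = 992.7 Ω
R_eq = 992.7 Ω

Final answer: 992.7 Ω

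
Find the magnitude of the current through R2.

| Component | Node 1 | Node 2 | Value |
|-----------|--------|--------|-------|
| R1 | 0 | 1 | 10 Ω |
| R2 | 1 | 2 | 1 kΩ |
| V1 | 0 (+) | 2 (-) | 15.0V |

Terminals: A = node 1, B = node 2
Nodal analysis, taking node 2 as the 0 V reference.
Source V1 fixes V_0 = 15 V.
KCL at each unknown node (sum of currents leaving = 0; resistances in Ω):
  Node 1: (V_1 - 15)/10 + (V_1 - 0)/1000 = 0
Collecting terms: 0.101 × V_1 = 1.5  =>  V_1 = 14.85 V
I_R2 = (V_1 - V_2)/R2 = (14.85 - 0)/1000 = 0.01485 A
|I_R2| = 0.01485 A

Final answer: |I_R2| = 0.01485 A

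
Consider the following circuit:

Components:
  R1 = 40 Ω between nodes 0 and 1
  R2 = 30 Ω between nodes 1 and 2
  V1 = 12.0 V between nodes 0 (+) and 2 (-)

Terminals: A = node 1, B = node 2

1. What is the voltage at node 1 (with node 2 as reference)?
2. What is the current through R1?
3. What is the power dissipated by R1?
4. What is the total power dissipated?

Nodal analysis, taking node 2 as the 0 V reference.
Source V1 fixes V_0 = 12 V.
KCL at each unknown node (sum of currents leaving = 0; resistances in Ω):
  Node 1: (V_1 - 12)/40 + (V_1 - 0)/30 = 0
Collecting terms: 0.05833 × V_1 = 0.3  =>  V_1 = 5.143 V
Part 1:
  Read off the nodal solution: V_1 = 5.143 V
Part 2:
  I_R1 = (V_0 - V_1)/R1 = (12 - 5.143)/40 = 0.1714 A
  Magnitude: I_R1 = 0.1714 A
Part 3:
  I_R1 = (V_0 - V_1)/R1 = (12 - 5.143)/40 = 0.1714 A
  P_R1 = I_R1² × R1 = (0.1714)² × 40 = 1.176 W
Part 4:
  Power in each resistor, P = (ΔV)²/R:
    P_R1 = (12 - 5.143)²/40 = 1.176 W
    P_R2 = (5.143 - 0)²/30 = 0.8816 W
  P_total = P_R1 + P_R2 = 2.057 W

Final answers:
1. V_1 = 5.143 V
2. I_R1 = 0.1714 A
3. P_R1 = 1.176 W
4. P_total = 2.057 W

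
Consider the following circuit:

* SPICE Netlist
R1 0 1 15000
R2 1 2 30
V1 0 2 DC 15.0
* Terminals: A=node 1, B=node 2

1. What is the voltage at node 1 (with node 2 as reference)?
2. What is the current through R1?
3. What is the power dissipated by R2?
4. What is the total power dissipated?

Nodal analysis, taking node 2 as the 0 V reference.
Source V1 fixes V_0 = 15 V.
KCL at each unknown node (sum of currents leaving = 0; resistances in Ω):
  Node 1: (V_1 - 15)/15000 + (V_1 - 0)/30 = 0
Collecting terms: 0.0334 × V_1 = 0.001  =>  V_1 = 0.02994 V
Part 1:
  Read off the nodal solution: V_1 = 0.02994 V
Part 2:
  I_R1 = (V_0 - V_1)/R1 = (15 - 0.02994)/15000 = 0.000998 A
  Magnitude: I_R1 = 0.000998 A
Part 3:
  I_R2 = (V_1 - V_2)/R2 = (0.02994 - 0)/30 = 0.000998 A
  P_R2 = I_R2² × R2 = (0.000998)² × 30 = 0.00002988 W
Part 4:
  Power in each resistor, P = (ΔV)²/R:
    P_R1 = (15 - 0.02994)²/15000 = 0.01494 W
    P_R2 = (0.02994 - 0)²/30 = 0.00002988 W
  P_total = P_R1 + P_R2 = 0.01497 W

Final answers:
1. V_1 = 0.02994 V
2. I_R1 = 0.000998 A
3. P_R2 = 2.988e-05 W
4. P_total = 0.01497 W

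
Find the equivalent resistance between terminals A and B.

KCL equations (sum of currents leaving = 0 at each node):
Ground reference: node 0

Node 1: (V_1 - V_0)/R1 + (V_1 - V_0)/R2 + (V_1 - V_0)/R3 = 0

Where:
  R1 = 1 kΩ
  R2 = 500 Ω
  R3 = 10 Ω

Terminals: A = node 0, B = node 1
Reduce the network between node 0 (A) and node 1 (B) by series/parallel combination:
  Rp1 = R1 ‖ R2 ‖ R3 (parallel, all between nodes 0 and 1) = 1/(1/1000 + 1/500 + 1/10) = 9.709 Ω
R_eq = 9.709 Ω

Final answer: 9.709 Ω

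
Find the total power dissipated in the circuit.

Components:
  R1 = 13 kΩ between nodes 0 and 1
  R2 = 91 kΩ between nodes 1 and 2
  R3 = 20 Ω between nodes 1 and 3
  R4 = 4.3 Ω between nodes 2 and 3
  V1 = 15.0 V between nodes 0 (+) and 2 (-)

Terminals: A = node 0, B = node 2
Nodal analysis, taking node 2 as the 0 V reference.
Source V1 fixes V_0 = 15 V.
KCL at each unknown node (sum of currents leaving = 0; resistances in Ω):
  Node 1: (V_1 - 15)/13000 + (V_1 - 0)/91000 + (V_1 - V_3)/20 = 0
  Node 3: (V_3 - V_1)/20 + (V_3 - 0)/4.3 = 0
Collecting terms (coefficients in siemens):
  0.05009·V_1 - 0.05·V_3 = 0.001154
  0.2826·V_3 - 0.05·V_1 = 0
Determinant D = (0.05009)(0.2826) - (-0.05)(-0.05) = 0.01165
V_1 = [(0.001154)(0.2826) - (-0.05)(0)]/D = 0.02798 V
V_3 = [(0.05009)(0) - (0.001154)(-0.05)]/D = 0.004951 V
Power in each resistor, P = (ΔV)²/R:
  P_R1 = (15 - 0.02798)²/13000 = 0.01724 W
  P_R2 = (0.02798 - 0)²/91000 = 0.000000008602 W
  P_R3 = (0.02798 - 0.004951)²/20 = 0.00002651 W
  P_R4 = (0 - 0.004951)²/4.3 = 0.0000057 W
P_total = P_R1 + P_R2 + P_R3 + P_R4 = 0.01728 W

Final answer: 0.01728 W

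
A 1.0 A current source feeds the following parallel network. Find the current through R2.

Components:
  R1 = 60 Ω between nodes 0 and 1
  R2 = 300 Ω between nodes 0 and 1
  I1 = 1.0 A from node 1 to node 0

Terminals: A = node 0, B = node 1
All resistors sit directly between nodes 0 and 1, so they are in parallel and share one voltage V; the full source current 1 A splits among them.
1/R_par = 1/60 + 1/300 = 0.02 S  =>  R_par = 50 Ω
V = I × R_par = 1 × 50 = 50 V
I_R2 = V/R2 = 50/300 = 0.1667 A

Final answer: 0.1667 A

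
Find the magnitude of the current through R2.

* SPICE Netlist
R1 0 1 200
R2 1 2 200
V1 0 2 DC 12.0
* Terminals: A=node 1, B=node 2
Nodal analysis, taking node 2 as the 0 V reference.
Source V1 fixes V_0 = 12 V.
KCL at each unknown node (sum of currents leaving = 0; resistances in Ω):
  Node 1: (V_1 - 12)/200 + (V_1 - 0)/200 = 0
Collecting terms: 0.01 × V_1 = 0.06  =>  V_1 = 6 V
I_R2 = (V_1 - V_2)/R2 = (6 - 0)/200 = 0.03 A
|I_R2| = 0.03 A

Final answer: |I_R2| = 0.03 A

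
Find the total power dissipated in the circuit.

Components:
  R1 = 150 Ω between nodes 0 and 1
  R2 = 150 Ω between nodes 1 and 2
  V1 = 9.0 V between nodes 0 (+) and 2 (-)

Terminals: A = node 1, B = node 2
Nodal analysis, taking node 2 as the 0 V reference.
Source V1 fixes V_0 = 9 V.
KCL at each unknown node (sum of currents leaving = 0; resistances in Ω):
  Node 1: (V_1 - 9)/150 + (V_1 - 0)/150 = 0
Collecting terms: 0.01333 × V_1 = 0.06  =>  V_1 = 4.5 V
Power in each resistor, P = (ΔV)²/R:
  P_R1 = (9 - 4.5)²/150 = 0.135 W
  P_R2 = (4.5 - 0)²/150 = 0.135 W
P_total = P_R1 + P_R2 = 0.27 W

Final answer: 0.27 W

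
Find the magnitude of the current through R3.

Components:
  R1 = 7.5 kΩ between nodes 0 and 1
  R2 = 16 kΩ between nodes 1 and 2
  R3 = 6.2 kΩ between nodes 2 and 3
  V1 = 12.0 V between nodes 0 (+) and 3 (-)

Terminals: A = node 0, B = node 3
Nodal analysis, taking node 3 as the 0 V reference.
Source V1 fixes V_0 = 12 V.
KCL at each unknown node (sum of currents leaving = 0; resistances in Ω):
  Node 1: (V_1 - 12)/7500 + (V_1 - V_2)/16000 = 0
  Node 2: (V_2 - V_1)/16000 + (V_2 - 0)/6200 = 0
Collecting terms (coefficients in siemens):
  0.0001958·V_1 - 0.0000625·V_2 = 0.0016
  0.0002238·V_2 - 0.0000625·V_1 = 0
Determinant D = (0.0001958)(0.0002238) - (-0.0000625)(-0.0000625) = 0.00000003992
V_1 = [(0.0016)(0.0002238) - (-0.0000625)(0)]/D = 8.97 V
V_2 = [(0.0001958)(0) - (0.0016)(-0.0000625)]/D = 2.505 V
I_R3 = (V_2 - V_3)/R3 = (2.505 - 0)/6200 = 0.000404 A
|I_R3| = 0.000404 A

Final answer: |I_R3| = 0.000404 A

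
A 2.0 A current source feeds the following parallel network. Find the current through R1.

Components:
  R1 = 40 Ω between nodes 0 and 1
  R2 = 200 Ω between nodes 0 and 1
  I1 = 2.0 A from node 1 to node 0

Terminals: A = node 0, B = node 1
All resistors sit directly between nodes 0 and 1, so they are in parallel and share one voltage V; the full source current 2 A splits among them.
1/R_par = 1/40 + 1/200 = 0.03 S  =>  R_par = 33.33 Ω
V = I × R_par = 2 × 33.33 = 66.67 V
I_R1 = V/R1 = 66.67/40 = 1.667 A

Final answer: 1.667 A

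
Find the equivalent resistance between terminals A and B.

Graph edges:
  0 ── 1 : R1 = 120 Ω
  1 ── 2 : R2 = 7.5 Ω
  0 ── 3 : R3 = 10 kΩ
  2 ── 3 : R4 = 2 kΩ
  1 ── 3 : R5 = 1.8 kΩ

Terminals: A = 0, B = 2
The network is not a plain series/parallel combination. Inject a 1 A test current into terminal A (node 0) and return it from terminal B (node 2); then R_eq = V_A / (1 A).
Nodal analysis, taking node 2 as the 0 V reference.
Current source I_test pushes 1 A into node 0 and draws it out of node 2.
KCL at each unknown node (sum of currents leaving = 0; resistances in Ω):
  Node 0: (V_0 - V_1)/120 + (V_0 - V_3)/10000 - 1 = 0
  Node 1: (V_1 - V_0)/120 + (V_1 - 0)/7.5 + (V_1 - V_3)/1800 = 0
  Node 3: (V_3 - V_0)/10000 + (V_3 - V_1)/1800 + (V_3 - 0)/2000 = 0
Collecting terms (coefficients in siemens):
  0.008433·V_0 - 0.008333·V_1 - 0.0001·V_3 = 1
  0.1422·V_1 - 0.008333·V_0 - 0.0005556·V_3 = 0
  0.001156·V_3 - 0.0001·V_0 - 0.0005556·V_1 = 0
Solving these 3 simultaneous equations (Gaussian elimination) gives:
  V_0 = 126.1 V, V_1 = 7.446 V, V_3 = 14.49 V
R_eq = V_0 / 1 A = 126.1 Ω

Final answer: 126.1 Ω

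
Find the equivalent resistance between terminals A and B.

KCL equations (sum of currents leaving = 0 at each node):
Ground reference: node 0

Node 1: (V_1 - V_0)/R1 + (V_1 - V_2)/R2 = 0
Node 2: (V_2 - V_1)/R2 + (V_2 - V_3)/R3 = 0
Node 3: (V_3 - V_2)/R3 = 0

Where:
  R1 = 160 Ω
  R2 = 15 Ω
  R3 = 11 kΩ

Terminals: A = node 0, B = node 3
Reduce the network between node 0 (A) and node 3 (B) by series/parallel combination:
  Rs1 = R1 + R2 (series, joined only at node 1) = 160 + 15 = 175 Ω
  Rs2 = R3 + Rs1 (series, joined only at node 2) = 11000 + 175 = 11180 Ω
R_eq = 11.18 kΩ

Final answer: 11.18 kΩ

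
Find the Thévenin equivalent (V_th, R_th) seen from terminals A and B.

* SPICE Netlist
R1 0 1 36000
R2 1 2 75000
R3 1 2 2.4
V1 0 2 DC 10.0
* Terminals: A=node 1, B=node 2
Step 1 — V_th is the open-circuit voltage V_A - V_B (nothing connected across the terminals).
Nodal analysis, taking node 2 as the 0 V reference.
Source V1 fixes V_0 = 10 V.
KCL at each unknown node (sum of currents leaving = 0; resistances in Ω):
  Node 1: (V_1 - 10)/36000 + (V_1 - 0)/75000 + (V_1 - 0)/2.4 = 0
Collecting terms: 0.4167 × V_1 = 0.0002778  =>  V_1 = 0.0006666 V
V_th = V_1 - V_2 = 0.0006666 - 0 = 0.0006666 V
Step 2 — R_th: zero the source — replace V1 by a short circuit (node 2 merges into node 0) — and find the resistance seen between A (node 1) and B (node 0).
Reduce the network between node 1 (A) and node 0 (B) by series/parallel combination:
  Rp1 = R1 ‖ R2 ‖ R3 (parallel, all between nodes 0 and 1) = 1/(1/36000 + 1/75000 + 1/2.4) = 2.4 Ω
R_th = 2.4 Ω

Final answer: V_th = 0.0006666 V, R_th = 2.4 Ω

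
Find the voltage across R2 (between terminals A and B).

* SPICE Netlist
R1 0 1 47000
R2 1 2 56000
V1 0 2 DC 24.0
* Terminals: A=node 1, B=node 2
R1 and R2 are in series across V1 (node 0 → node 1 → node 2), and the output A–B is taken across R2, so this is a voltage divider.
Series current: I = V1/(R1 + R2) = 24/(47000 + 56000) = 24/103000 = 0.000233 A
V_R2 = I × R2 = V1 × R2/(R1 + R2) = 24 × 56000/103000 = 13.05 V

Final answer: 13.05 V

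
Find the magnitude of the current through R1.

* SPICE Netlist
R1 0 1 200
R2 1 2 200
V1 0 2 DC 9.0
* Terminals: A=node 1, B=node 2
Nodal analysis, taking node 2 as the 0 V reference.
Source V1 fixes V_0 = 9 V.
KCL at each unknown node (sum of currents leaving = 0; resistances in Ω):
  Node 1: (V_1 - 9)/200 + (V_1 - 0)/200 = 0
Collecting terms: 0.01 × V_1 = 0.045  =>  V_1 = 4.5 V
I_R1 = (V_0 - V_1)/R1 = (9 - 4.5)/200 = 0.0225 A
|I_R1| = 0.0225 A

Final answer: |I_R1| = 0.0225 A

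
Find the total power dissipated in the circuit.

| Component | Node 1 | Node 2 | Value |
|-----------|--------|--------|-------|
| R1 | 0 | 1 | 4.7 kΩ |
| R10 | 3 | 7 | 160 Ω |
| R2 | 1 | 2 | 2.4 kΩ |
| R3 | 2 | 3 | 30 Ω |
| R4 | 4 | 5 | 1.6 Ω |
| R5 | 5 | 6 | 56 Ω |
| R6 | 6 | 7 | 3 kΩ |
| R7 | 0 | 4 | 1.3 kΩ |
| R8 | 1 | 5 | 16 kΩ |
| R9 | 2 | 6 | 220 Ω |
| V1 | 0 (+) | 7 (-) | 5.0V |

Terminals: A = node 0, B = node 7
Nodal analysis, taking node 7 as the 0 V reference.
Source V1 fixes V_0 = 5 V.
KCL at each unknown node (sum of currents leaving = 0; resistances in Ω):
  Node 1: (V_1 - 5)/4700 + (V_1 - V_2)/2400 + (V_1 - V_5)/16000 = 0
  Node 2: (V_2 - V_1)/2400 + (V_2 - V_3)/30 + (V_2 - V_6)/220 = 0
  Node 3: (V_3 - V_2)/30 + (V_3 - 0)/160 = 0
  Node 4: (V_4 - V_5)/1.6 + (V_4 - 5)/1300 = 0
  Node 5: (V_5 - V_4)/1.6 + (V_5 - V_6)/56 + (V_5 - V_1)/16000 = 0
  Node 6: (V_6 - V_5)/56 + (V_6 - 0)/3000 + (V_6 - V_2)/220 = 0
Collecting terms (coefficients in siemens):
  0.0006919·V_1 - 0.0004167·V_2 - 0.0000625·V_5 = 0.001064
  0.0383·V_2 - 0.0004167·V_1 - 0.03333·V_3 - 0.004545·V_6 = 0
  0.03958·V_3 - 0.03333·V_2 = 0
  0.6258·V_4 - 0.625·V_5 = 0.003846
  0.6429·V_5 - 0.0000625·V_1 - 0.625·V_4 - 0.01786·V_6 = 0
  0.02274·V_6 - 0.004545·V_2 - 0.01786·V_5 = 0
Solving these 6 simultaneous equations (Gaussian elimination) gives:
  V_1 = 2.009 V, V_2 = 0.5886 V, V_3 = 0.4957 V, V_4 = 1.306 V
  V_5 = 1.301 V, V_6 = 1.14 V
Power in each resistor, P = (ΔV)²/R:
  P_R1 = (5 - 2.009)²/4700 = 0.001903 W
  P_R2 = (2.009 - 0.5886)²/2400 = 0.0008412 W
  P_R3 = (0.5886 - 0.4957)²/30 = 0.0002879 W
  P_R4 = (1.306 - 1.301)²/1.6 = 0.00001292 W
  P_R5 = (1.301 - 1.14)²/56 = 0.0004664 W
  P_R6 = (1.14 - 0)²/3000 = 0.0004331 W
  P_R7 = (5 - 1.306)²/1300 = 0.0105 W
  P_R8 = (2.009 - 1.301)²/16000 = 0.00003133 W
  P_R9 = (0.5886 - 1.14)²/220 = 0.001381 W
  P_R10 = (0.4957 - 0)²/160 = 0.001535 W
P_total = P_R1 + P_R2 + P_R3 + P_R4 + P_R5 + P_R6 + P_R7 + P_R8 + P_R9 + P_R10 = 0.01739 W

Final answer: 0.01739 W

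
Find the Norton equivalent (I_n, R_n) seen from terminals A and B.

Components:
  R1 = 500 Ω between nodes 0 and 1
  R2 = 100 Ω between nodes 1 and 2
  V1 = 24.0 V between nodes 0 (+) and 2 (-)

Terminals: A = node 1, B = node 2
Find the Thévenin equivalent first; then I_n = V_th/R_th and R_n = R_th.
Step 1 — V_th is the open-circuit voltage V_A - V_B (nothing connected across the terminals).
Nodal analysis, taking node 2 as the 0 V reference.
Source V1 fixes V_0 = 24 V.
KCL at each unknown node (sum of currents leaving = 0; resistances in Ω):
  Node 1: (V_1 - 24)/500 + (V_1 - 0)/100 = 0
Collecting terms: 0.012 × V_1 = 0.048  =>  V_1 = 4 V
V_th = V_1 - V_2 = 4 - 0 = 4 V
Step 2 — R_th: zero the source — replace V1 by a short circuit (node 2 merges into node 0) — and find the resistance seen between A (node 1) and B (node 0).
Reduce the network between node 1 (A) and node 0 (B) by series/parallel combination:
  Rp1 = R1 ‖ R2 (parallel, both between nodes 0 and 1) = 1/(1/500 + 1/100) = 83.33 Ω
R_th = 83.33 Ω
I_n = V_th/R_th = 4/83.33 = 0.048 A, and R_n = R_th = 83.33 Ω

Final answer: I_n = 0.048 A, R_n = 83.33 Ω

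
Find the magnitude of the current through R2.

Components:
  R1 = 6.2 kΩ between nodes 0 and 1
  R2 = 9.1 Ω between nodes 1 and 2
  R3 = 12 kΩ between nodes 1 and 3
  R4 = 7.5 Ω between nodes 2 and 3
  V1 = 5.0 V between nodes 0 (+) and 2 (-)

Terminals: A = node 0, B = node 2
Nodal analysis, taking node 2 as the 0 V reference.
Source V1 fixes V_0 = 5 V.
KCL at each unknown node (sum of currents leaving = 0; resistances in Ω):
  Node 1: (V_1 - 5)/6200 + (V_1 - 0)/9.1 + (V_1 - V_3)/12000 = 0
  Node 3: (V_3 - V_1)/12000 + (V_3 - 0)/7.5 = 0
Collecting terms (coefficients in siemens):
  0.1101·V_1 - 0.00008333·V_3 = 0.0008065
  0.1334·V_3 - 0.00008333·V_1 = 0
Determinant D = (0.1101)(0.1334) - (-0.00008333)(-0.00008333) = 0.01469
V_1 = [(0.0008065)(0.1334) - (-0.00008333)(0)]/D = 0.007322 V
V_3 = [(0.1101)(0) - (0.0008065)(-0.00008333)]/D = 0.000004574 V
I_R2 = (V_1 - V_2)/R2 = (0.007322 - 0)/9.1 = 0.0008047 A
|I_R2| = 0.0008047 A

Final answer: |I_R2| = 0.0008047 A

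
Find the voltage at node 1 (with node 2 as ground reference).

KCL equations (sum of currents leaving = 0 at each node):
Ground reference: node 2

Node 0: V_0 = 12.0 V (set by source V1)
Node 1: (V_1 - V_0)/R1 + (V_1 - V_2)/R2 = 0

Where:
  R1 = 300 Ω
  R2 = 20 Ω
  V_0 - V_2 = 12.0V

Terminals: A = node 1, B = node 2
Nodal analysis, taking node 2 as the 0 V reference.
Source V1 fixes V_0 = 12 V.
KCL at each unknown node (sum of currents leaving = 0; resistances in Ω):
  Node 1: (V_1 - 12)/300 + (V_1 - 0)/20 = 0
Collecting terms: 0.05333 × V_1 = 0.04  =>  V_1 = 0.75 V
The requested potential is V_1 = 0.75 V.

Final answer: V_1 = 0.75 V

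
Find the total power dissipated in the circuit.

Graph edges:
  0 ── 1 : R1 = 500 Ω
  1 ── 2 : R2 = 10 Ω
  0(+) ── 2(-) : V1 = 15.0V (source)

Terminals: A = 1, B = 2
Nodal analysis, taking node 2 as the 0 V reference.
Source V1 fixes V_0 = 15 V.
KCL at each unknown node (sum of currents leaving = 0; resistances in Ω):
  Node 1: (V_1 - 15)/500 + (V_1 - 0)/10 = 0
Collecting terms: 0.102 × V_1 = 0.03  =>  V_1 = 0.2941 V
Power in each resistor, P = (ΔV)²/R:
  P_R1 = (15 - 0.2941)²/500 = 0.4325 W
  P_R2 = (0.2941 - 0)²/10 = 0.008651 W
P_total = P_R1 + P_R2 = 0.4412 W

Final answer: 0.4412 W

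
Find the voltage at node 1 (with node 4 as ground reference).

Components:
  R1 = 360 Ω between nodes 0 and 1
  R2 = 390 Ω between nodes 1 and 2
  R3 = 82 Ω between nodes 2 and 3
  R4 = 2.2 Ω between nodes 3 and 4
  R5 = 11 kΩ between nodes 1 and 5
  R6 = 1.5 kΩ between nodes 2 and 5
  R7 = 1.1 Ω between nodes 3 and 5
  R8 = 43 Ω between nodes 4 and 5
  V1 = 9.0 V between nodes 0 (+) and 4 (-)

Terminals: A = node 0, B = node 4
Nodal analysis, taking node 4 as the 0 V reference.
Source V1 fixes V_0 = 9 V.
KCL at each unknown node (sum of currents leaving = 0; resistances in Ω):
  Node 1: (V_1 - 9)/360 + (V_1 - V_2)/390 + (V_1 - V_5)/11000 = 0
  Node 2: (V_2 - V_1)/390 + (V_2 - V_3)/82 + (V_2 - V_5)/1500 = 0
  Node 3: (V_3 - V_2)/82 + (V_3 - 0)/2.2 + (V_3 - V_5)/1.1 = 0
  Node 5: (V_5 - V_1)/11000 + (V_5 - V_2)/1500 + (V_5 - V_3)/1.1 + (V_5 - 0)/43 = 0
Collecting terms (coefficients in siemens):
  0.005433·V_1 - 0.002564·V_2 - 0.00009091·V_5 = 0.025
  0.01543·V_2 - 0.002564·V_1 - 0.0122·V_3 - 0.0006667·V_5 = 0
  1.376·V_3 - 0.0122·V_2 - 0.9091·V_5 = 0
  0.9331·V_5 - 0.00009091·V_1 - 0.0006667·V_2 - 0.9091·V_3 = 0
Solving these 4 simultaneous equations (Gaussian elimination) gives:
  V_1 = 5.004 V, V_2 = 0.8511 V, V_3 = 0.02321 V, V_5 = 0.02371 V
The requested potential is V_1 = 5.004 V.

Final answer: V_1 = 5.004 V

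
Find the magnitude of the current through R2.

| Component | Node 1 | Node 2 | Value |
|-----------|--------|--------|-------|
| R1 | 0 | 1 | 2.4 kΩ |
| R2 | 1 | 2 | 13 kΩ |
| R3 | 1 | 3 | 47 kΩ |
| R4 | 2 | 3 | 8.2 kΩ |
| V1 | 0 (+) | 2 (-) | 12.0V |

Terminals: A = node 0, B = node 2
Nodal analysis, taking node 2 as the 0 V reference.
Source V1 fixes V_0 = 12 V.
KCL at each unknown node (sum of currents leaving = 0; resistances in Ω):
  Node 1: (V_1 - 12)/2400 + (V_1 - 0)/13000 + (V_1 - V_3)/47000 = 0
  Node 3: (V_3 - V_1)/47000 + (V_3 - 0)/8200 = 0
Collecting terms (coefficients in siemens):
  0.0005149·V_1 - 0.00002128·V_3 = 0.005
  0.0001432·V_3 - 0.00002128·V_1 = 0
Determinant D = (0.0005149)(0.0001432) - (-0.00002128)(-0.00002128) = 0.00000007329
V_1 = [(0.005)(0.0001432) - (-0.00002128)(0)]/D = 9.771 V
V_3 = [(0.0005149)(0) - (0.005)(-0.00002128)]/D = 1.452 V
I_R2 = (V_1 - V_2)/R2 = (9.771 - 0)/13000 = 0.0007516 A
|I_R2| = 0.0007516 A

Final answer: |I_R2| = 0.0007516 A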